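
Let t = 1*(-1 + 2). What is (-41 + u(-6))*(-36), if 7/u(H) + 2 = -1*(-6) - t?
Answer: 1392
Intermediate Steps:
t = 1 (t = 1*1 = 1)
u(H) = 7/3 (u(H) = 7/(-2 + (-1*(-6) - 1*1)) = 7/(-2 + (6 - 1)) = 7/(-2 + 5) = 7/3)
(-41 + u(-6))*(-36) = (-41 + 7/3)*(-36) = -116/3*(-36) = 1392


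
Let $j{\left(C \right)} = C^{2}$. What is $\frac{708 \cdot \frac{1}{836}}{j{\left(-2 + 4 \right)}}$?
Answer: $\frac{177}{836} \approx 0.21172$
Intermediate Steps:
$\frac{708 \cdot \frac{1}{836}}{j{\left(-2 + 4 \right)}} = \frac{708 \cdot \frac{1}{836}}{\left(-2 + 4\right)^{2}} = \frac{708 \cdot \frac{1}{836}}{2^{2}} = \frac{177}{209 \cdot 4} = \frac{177}{209} \cdot \frac{1}{4} = \frac{177}{836}$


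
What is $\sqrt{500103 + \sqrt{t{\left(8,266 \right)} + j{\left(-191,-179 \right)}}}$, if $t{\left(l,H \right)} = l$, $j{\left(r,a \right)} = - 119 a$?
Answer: $\sqrt{500103 + \sqrt{21309}} \approx 707.28$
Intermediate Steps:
$\sqrt{500103 + \sqrt{t{\left(8,266 \right)} + j{\left(-191,-179 \right)}}} = \sqrt{500103 + \sqrt{8 - -21301}} = \sqrt{500103 + \sqrt{8 + 21301}} = \sqrt{500103 + \sqrt{21309}}$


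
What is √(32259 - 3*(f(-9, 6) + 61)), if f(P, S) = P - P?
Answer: 54*√11 ≈ 179.10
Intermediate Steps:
f(P, S) = 0
√(32259 - 3*(f(-9, 6) + 61)) = √(32259 - 3*(0 + 61)) = √(32259 - 3*61) = √(32259 - 183) = √32076 = 54*√11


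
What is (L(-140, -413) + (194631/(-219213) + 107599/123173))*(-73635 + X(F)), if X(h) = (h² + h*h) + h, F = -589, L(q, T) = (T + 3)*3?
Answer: -6859536274660060276/9000374283 ≈ -7.6214e+8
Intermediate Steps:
L(q, T) = 9 + 3*T (L(q, T) = (3 + T)*3 = 9 + 3*T)
X(h) = h + 2*h² (X(h) = (h² + h²) + h = 2*h² + h = h + 2*h²)
(L(-140, -413) + (194631/(-219213) + 107599/123173))*(-73635 + X(F)) = ((9 + 3*(-413)) + (194631/(-219213) + 107599/123173))*(-73635 - 589*(1 + 2*(-589))) = ((9 - 1239) + (194631*(-1/219213) + 107599*(1/123173)))*(-73635 - 589*(1 - 1178)) = (-1230 + (-64877/73071 + 107599/123173))*(-73635 - 589*(-1177)) = (-1230 - 128728192/9000374283)*(-73635 + 693253) = -11070589096282/9000374283*619618 = -6859536274660060276/9000374283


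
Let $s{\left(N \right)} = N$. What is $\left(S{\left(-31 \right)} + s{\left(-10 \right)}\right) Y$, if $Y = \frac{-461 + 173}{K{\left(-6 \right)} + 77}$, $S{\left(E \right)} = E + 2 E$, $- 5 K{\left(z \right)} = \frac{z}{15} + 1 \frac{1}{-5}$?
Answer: $\frac{92700}{241} \approx 384.65$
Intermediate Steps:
$K{\left(z \right)} = \frac{1}{25} - \frac{z}{75}$ ($K{\left(z \right)} = - \frac{\frac{z}{15} + 1 \frac{1}{-5}}{5} = - \frac{z \frac{1}{15} + 1 \left(- \frac{1}{5}\right)}{5} = - \frac{\frac{z}{15} - \frac{1}{5}}{5} = - \frac{- \frac{1}{5} + \frac{z}{15}}{5} = \frac{1}{25} - \frac{z}{75}$)
$S{\left(E \right)} = 3 E$
$Y = - \frac{900}{241}$ ($Y = \frac{-461 + 173}{\left(\frac{1}{25} - - \frac{2}{25}\right) + 77} = - \frac{288}{\left(\frac{1}{25} + \frac{2}{25}\right) + 77} = - \frac{288}{\frac{3}{25} + 77} = - \frac{288}{\frac{1928}{25}} = \left(-288\right) \frac{25}{1928} = - \frac{900}{241} \approx -3.7344$)
$\left(S{\left(-31 \right)} + s{\left(-10 \right)}\right) Y = \left(3 \left(-31\right) - 10\right) \left(- \frac{900}{241}\right) = \left(-93 - 10\right) \left(- \frac{900}{241}\right) = \left(-103\right) \left(- \frac{900}{241}\right) = \frac{92700}{241}$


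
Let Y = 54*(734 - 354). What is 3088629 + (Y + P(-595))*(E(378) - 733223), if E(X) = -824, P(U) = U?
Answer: -14622797846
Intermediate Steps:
Y = 20520 (Y = 54*380 = 20520)
3088629 + (Y + P(-595))*(E(378) - 733223) = 3088629 + (20520 - 595)*(-824 - 733223) = 3088629 + 19925*(-734047) = 3088629 - 14625886475 = -14622797846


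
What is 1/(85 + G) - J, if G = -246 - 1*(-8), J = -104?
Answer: 15911/153 ≈ 103.99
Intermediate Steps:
G = -238 (G = -246 + 8 = -238)
1/(85 + G) - J = 1/(85 - 238) - 1*(-104) = 1/(-153) + 104 = -1/153 + 104 = 15911/153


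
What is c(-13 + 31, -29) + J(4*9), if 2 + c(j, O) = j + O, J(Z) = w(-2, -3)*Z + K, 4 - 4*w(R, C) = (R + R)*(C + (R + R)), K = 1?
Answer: -228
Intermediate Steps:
w(R, C) = 1 - R*(C + 2*R)/2 (w(R, C) = 1 - (R + R)*(C + (R + R))/4 = 1 - 2*R*(C + 2*R)/4 = 1 - R*(C + 2*R)/2)
J(Z) = 1 - 6*Z (J(Z) = (1 - 1*(-2)**2 - 1/2*(-3)*(-2))*Z + 1 = (1 - 1*4 - 3)*Z + 1 = (1 - 4 - 3)*Z + 1 = -6*Z + 1 = 1 - 6*Z)
c(j, O) = -2 + O + j (c(j, O) = -2 + (j + O) = -2 + (O + j) = -2 + O + j)
c(-13 + 31, -29) + J(4*9) = (-2 - 29 + (-13 + 31)) + (1 - 24*9) = (-2 - 29 + 18) + (1 - 6*36) = -13 + (1 - 216) = -13 - 215 = -228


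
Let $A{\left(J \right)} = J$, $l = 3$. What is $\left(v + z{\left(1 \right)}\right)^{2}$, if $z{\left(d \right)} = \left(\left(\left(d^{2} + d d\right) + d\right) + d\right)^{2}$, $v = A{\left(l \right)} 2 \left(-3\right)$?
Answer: $4$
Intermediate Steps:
$v = -18$ ($v = 3 \cdot 2 \left(-3\right) = 6 \left(-3\right) = -18$)
$z{\left(d \right)} = \left(2 d + 2 d^{2}\right)^{2}$ ($z{\left(d \right)} = \left(\left(\left(d^{2} + d^{2}\right) + d\right) + d\right)^{2} = \left(\left(2 d^{2} + d\right) + d\right)^{2} = \left(\left(d + 2 d^{2}\right) + d\right)^{2} = \left(2 d + 2 d^{2}\right)^{2}$)
$\left(v + z{\left(1 \right)}\right)^{2} = \left(-18 + 4 \cdot 1^{2} \left(1 + 1\right)^{2}\right)^{2} = \left(-18 + 4 \cdot 1 \cdot 2^{2}\right)^{2} = \left(-18 + 4 \cdot 1 \cdot 4\right)^{2} = \left(-18 + 16\right)^{2} = \left(-2\right)^{2} = 4$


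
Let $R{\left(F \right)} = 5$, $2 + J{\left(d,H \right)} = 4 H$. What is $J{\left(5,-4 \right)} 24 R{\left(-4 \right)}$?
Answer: $-2160$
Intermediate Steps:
$J{\left(d,H \right)} = -2 + 4 H$
$J{\left(5,-4 \right)} 24 R{\left(-4 \right)} = \left(-2 + 4 \left(-4\right)\right) 24 \cdot 5 = \left(-2 - 16\right) 24 \cdot 5 = \left(-18\right) 24 \cdot 5 = \left(-432\right) 5 = -2160$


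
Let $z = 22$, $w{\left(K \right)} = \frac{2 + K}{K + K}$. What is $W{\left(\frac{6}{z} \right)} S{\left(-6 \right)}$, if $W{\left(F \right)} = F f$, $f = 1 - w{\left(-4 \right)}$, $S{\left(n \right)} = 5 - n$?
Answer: $\frac{9}{4} \approx 2.25$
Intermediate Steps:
$w{\left(K \right)} = \frac{2 + K}{2 K}$
$f = \frac{3}{4}$ ($f = 1 - \frac{2 - 4}{2 \left(-4\right)} = 1 - \frac{1}{2} \left(- \frac{1}{4}\right) \left(-2\right) = 1 - \frac{1}{4} = \frac{3}{4} \approx 0.75$)
$W{\left(F \right)} = \frac{3 F}{4}$ ($W{\left(F \right)} = F \frac{3}{4} = \frac{3 F}{4}$)
$W{\left(\frac{6}{z} \right)} S{\left(-6 \right)} = \frac{3 \cdot \frac{6}{22}}{4} \left(5 - -6\right) = \frac{3 \cdot 6 \cdot \frac{1}{22}}{4} \left(5 + 6\right) = \frac{3}{4} \cdot \frac{3}{11} \cdot 11 = \frac{9}{44} \cdot 11 = \frac{9}{4}$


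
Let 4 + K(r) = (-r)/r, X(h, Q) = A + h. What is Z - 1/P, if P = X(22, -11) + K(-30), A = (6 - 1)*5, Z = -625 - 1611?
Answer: -93913/42 ≈ -2236.0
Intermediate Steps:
Z = -2236
A = 25 (A = 5*5 = 25)
X(h, Q) = 25 + h
K(r) = -5 (K(r) = -4 + (-r)/r = -4 - 1 = -5)
P = 42 (P = (25 + 22) - 5 = 47 - 5 = 42)
Z - 1/P = -2236 - 1/42 = -93913/42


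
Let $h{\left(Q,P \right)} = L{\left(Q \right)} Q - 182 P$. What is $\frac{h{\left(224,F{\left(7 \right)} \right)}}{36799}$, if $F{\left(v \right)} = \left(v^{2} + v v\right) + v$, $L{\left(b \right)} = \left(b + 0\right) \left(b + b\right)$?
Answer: $\frac{458362}{751} \approx 610.34$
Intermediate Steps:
$L{\left(b \right)} = 2 b^{2}$ ($L{\left(b \right)} = b 2 b = 2 b^{2}$)
$F{\left(v \right)} = v + 2 v^{2}$ ($F{\left(v \right)} = \left(v^{2} + v^{2}\right) + v = 2 v^{2} + v = v + 2 v^{2}$)
$h{\left(Q,P \right)} = - 182 P + 2 Q^{3}$ ($h{\left(Q,P \right)} = 2 Q^{2} Q - 182 P = 2 Q^{3} - 182 P = - 182 P + 2 Q^{3}$)
$\frac{h{\left(224,F{\left(7 \right)} \right)}}{36799} = \frac{- 182 \cdot 7 \left(1 + 2 \cdot 7\right) + 2 \cdot 224^{3}}{36799} = \left(- 182 \cdot 7 \left(1 + 14\right) + 2 \cdot 11239424\right) \frac{1}{36799} = \left(- 182 \cdot 7 \cdot 15 + 22478848\right) \frac{1}{36799} = \left(\left(-182\right) 105 + 22478848\right) \frac{1}{36799} = \left(-19110 + 22478848\right) \frac{1}{36799} = 22459738 \cdot \frac{1}{36799} = \frac{458362}{751}$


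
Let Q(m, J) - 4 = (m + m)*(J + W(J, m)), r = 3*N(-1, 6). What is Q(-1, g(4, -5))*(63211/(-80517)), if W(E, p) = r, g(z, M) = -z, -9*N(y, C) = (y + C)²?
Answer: -5436146/241551 ≈ -22.505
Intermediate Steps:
N(y, C) = -(C + y)²/9 (N(y, C) = -(y + C)²/9 = -(C + y)²/9)
r = -25/3 (r = 3*(-(6 - 1)²/9) = 3*(-⅑*5²) = 3*(-⅑*25) = 3*(-25/9) = -25/3 ≈ -8.3333)
W(E, p) = -25/3
Q(m, J) = 4 + 2*m*(-25/3 + J) (Q(m, J) = 4 + (m + m)*(J - 25/3) = 4 + (2*m)*(-25/3 + J) = 4 + 2*m*(-25/3 + J))
Q(-1, g(4, -5))*(63211/(-80517)) = (4 - 50/3*(-1) + 2*(-1*4)*(-1))*(63211/(-80517)) = (4 + 50/3 + 2*(-4)*(-1))*(63211*(-1/80517)) = (4 + 50/3 + 8)*(-63211/80517) = (86/3)*(-63211/80517) = -5436146/241551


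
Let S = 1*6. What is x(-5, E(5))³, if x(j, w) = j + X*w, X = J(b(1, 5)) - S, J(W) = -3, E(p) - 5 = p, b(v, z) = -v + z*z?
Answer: -857375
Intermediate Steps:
b(v, z) = z² - v (b(v, z) = -v + z² = z² - v)
E(p) = 5 + p
S = 6
X = -9 (X = -3 - 1*6 = -3 - 6 = -9)
x(j, w) = j - 9*w
x(-5, E(5))³ = (-5 - 9*(5 + 5))³ = (-5 - 9*10)³ = (-5 - 90)³ = (-95)³ = -857375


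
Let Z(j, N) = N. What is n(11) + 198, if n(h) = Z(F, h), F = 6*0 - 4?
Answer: 209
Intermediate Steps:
F = -4 (F = 0 - 4 = -4)
n(h) = h
n(11) + 198 = 11 + 198 = 209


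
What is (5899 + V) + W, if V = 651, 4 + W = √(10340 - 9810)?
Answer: 6546 + √530 ≈ 6569.0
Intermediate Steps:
W = -4 + √530 (W = -4 + √(10340 - 9810) = -4 + √530 ≈ 19.022)
(5899 + V) + W = (5899 + 651) + (-4 + √530) = 6550 + (-4 + √530) = 6546 + √530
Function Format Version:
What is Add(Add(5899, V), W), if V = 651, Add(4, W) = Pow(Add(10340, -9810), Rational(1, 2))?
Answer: Add(6546, Pow(530, Rational(1, 2))) ≈ 6569.0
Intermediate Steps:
W = Add(-4, Pow(530, Rational(1, 2))) (W = Add(-4, Pow(Add(10340, -9810), Rational(1, 2))) = Add(-4, Pow(530, Rational(1, 2))) ≈ 19.022)
Add(Add(5899, V), W) = Add(Add(5899, 651), Add(-4, Pow(530, Rational(1, 2)))) = Add(6550, Add(-4, Pow(530, Rational(1, 2)))) = Add(6546, Pow(530, Rational(1, 2)))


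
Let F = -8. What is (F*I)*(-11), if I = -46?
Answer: -4048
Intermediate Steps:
(F*I)*(-11) = -8*(-46)*(-11) = 368*(-11) = -4048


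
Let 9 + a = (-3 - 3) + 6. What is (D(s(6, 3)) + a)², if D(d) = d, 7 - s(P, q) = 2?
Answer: 16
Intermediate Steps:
s(P, q) = 5 (s(P, q) = 7 - 1*2 = 7 - 2 = 5)
a = -9 (a = -9 + ((-3 - 3) + 6) = -9 + (-6 + 6) = -9 + 0 = -9)
(D(s(6, 3)) + a)² = (5 - 9)² = (-4)² = 16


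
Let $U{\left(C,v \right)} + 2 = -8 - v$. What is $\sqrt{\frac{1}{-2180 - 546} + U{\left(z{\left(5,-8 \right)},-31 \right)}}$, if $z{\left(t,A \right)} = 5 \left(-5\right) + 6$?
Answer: $\frac{107 \sqrt{13630}}{2726} \approx 4.5825$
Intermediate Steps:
$z{\left(t,A \right)} = -19$ ($z{\left(t,A \right)} = -25 + 6 = -19$)
$U{\left(C,v \right)} = -10 - v$ ($U{\left(C,v \right)} = -2 - \left(8 + v\right) = -10 - v$)
$\sqrt{\frac{1}{-2180 - 546} + U{\left(z{\left(5,-8 \right)},-31 \right)}} = \sqrt{\frac{1}{-2180 - 546} - -21} = \sqrt{\frac{1}{-2726} + \left(-10 + 31\right)} = \sqrt{- \frac{1}{2726} + 21} = \sqrt{\frac{57245}{2726}} = \frac{107 \sqrt{13630}}{2726}$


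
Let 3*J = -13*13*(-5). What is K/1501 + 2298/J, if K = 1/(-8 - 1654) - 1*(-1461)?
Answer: 1013158567/110946810 ≈ 9.1319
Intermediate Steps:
K = 2428181/1662 (K = 1/(-1662) + 1461 = -1/1662 + 1461 = 2428181/1662 ≈ 1461.0)
J = 845/3 (J = (-13*13*(-5))/3 = (-169*(-5))/3 = (⅓)*845 = 845/3 ≈ 281.67)
K/1501 + 2298/J = (2428181/1662)/1501 + 2298/(845/3) = (2428181/1662)*(1/1501) + 2298*(3/845) = 127799/131298 + 6894/845 = 1013158567/110946810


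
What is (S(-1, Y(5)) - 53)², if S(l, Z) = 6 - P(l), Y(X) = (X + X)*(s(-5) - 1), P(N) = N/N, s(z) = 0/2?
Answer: 2304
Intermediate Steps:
s(z) = 0 (s(z) = 0*(½) = 0)
P(N) = 1
Y(X) = -2*X (Y(X) = (X + X)*(0 - 1) = (2*X)*(-1) = -2*X)
S(l, Z) = 5 (S(l, Z) = 6 - 1*1 = 6 - 1 = 5)
(S(-1, Y(5)) - 53)² = (5 - 53)² = (-48)² = 2304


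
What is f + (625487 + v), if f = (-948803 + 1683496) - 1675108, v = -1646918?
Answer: -1961846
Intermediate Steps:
f = -940415 (f = 734693 - 1675108 = -940415)
f + (625487 + v) = -940415 + (625487 - 1646918) = -940415 - 1021431 = -1961846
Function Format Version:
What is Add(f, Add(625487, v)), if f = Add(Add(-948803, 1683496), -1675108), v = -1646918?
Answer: -1961846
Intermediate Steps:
f = -940415 (f = Add(734693, -1675108) = -940415)
Add(f, Add(625487, v)) = Add(-940415, Add(625487, -1646918)) = Add(-940415, -1021431) = -1961846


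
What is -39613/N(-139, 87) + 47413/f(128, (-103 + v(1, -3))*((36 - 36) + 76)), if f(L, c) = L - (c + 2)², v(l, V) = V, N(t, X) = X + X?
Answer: -1284788161453/5643410556 ≈ -227.66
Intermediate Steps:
N(t, X) = 2*X
f(L, c) = L - (2 + c)²
-39613/N(-139, 87) + 47413/f(128, (-103 + v(1, -3))*((36 - 36) + 76)) = -39613/(2*87) + 47413/(128 - (2 + (-103 - 3)*((36 - 36) + 76))²) = -39613/174 + 47413/(128 - (2 - 106*(0 + 76))²) = -39613*1/174 + 47413/(128 - (2 - 106*76)²) = -39613/174 + 47413/(128 - (2 - 8056)²) = -39613/174 + 47413/(128 - 1*(-8054)²) = -39613/174 + 47413/(128 - 1*64866916) = -39613/174 + 47413/(128 - 64866916) = -39613/174 + 47413/(-64866788) = -39613/174 + 47413*(-1/64866788) = -39613/174 - 47413/64866788 = -1284788161453/5643410556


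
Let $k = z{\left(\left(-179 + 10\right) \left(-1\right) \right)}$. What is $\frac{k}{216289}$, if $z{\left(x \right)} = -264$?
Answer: $- \frac{264}{216289} \approx -0.0012206$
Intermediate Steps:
$k = -264$
$\frac{k}{216289} = - \frac{264}{216289}$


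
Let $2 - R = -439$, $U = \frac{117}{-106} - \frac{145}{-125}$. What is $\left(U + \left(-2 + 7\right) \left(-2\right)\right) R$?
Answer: $- \frac{11620791}{2650} \approx -4385.2$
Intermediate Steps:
$U = \frac{149}{2650}$ ($U = 117 \left(- \frac{1}{106}\right) - - \frac{29}{25} = - \frac{117}{106} + \frac{29}{25} = \frac{149}{2650} \approx 0.056226$)
$R = 441$ ($R = 2 - -439 = 2 + 439 = 441$)
$\left(U + \left(-2 + 7\right) \left(-2\right)\right) R = \left(\frac{149}{2650} + \left(-2 + 7\right) \left(-2\right)\right) 441 = \left(\frac{149}{2650} + 5 \left(-2\right)\right) 441 = \left(\frac{149}{2650} - 10\right) 441 = \left(- \frac{26351}{2650}\right) 441 = - \frac{11620791}{2650}$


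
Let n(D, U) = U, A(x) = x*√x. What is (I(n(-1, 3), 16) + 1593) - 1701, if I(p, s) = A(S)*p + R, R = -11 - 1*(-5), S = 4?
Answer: -90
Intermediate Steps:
A(x) = x^(3/2)
R = -6 (R = -11 + 5 = -6)
I(p, s) = -6 + 8*p (I(p, s) = 4^(3/2)*p - 6 = 8*p - 6 = -6 + 8*p)
(I(n(-1, 3), 16) + 1593) - 1701 = ((-6 + 8*3) + 1593) - 1701 = ((-6 + 24) + 1593) - 1701 = (18 + 1593) - 1701 = 1611 - 1701 = -90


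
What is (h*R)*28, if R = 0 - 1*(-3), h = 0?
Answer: 0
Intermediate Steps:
R = 3 (R = 0 + 3 = 3)
(h*R)*28 = (0*3)*28 = 0*28 = 0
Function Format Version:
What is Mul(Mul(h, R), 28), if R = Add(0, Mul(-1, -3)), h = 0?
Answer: 0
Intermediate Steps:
R = 3 (R = Add(0, 3) = 3)
Mul(Mul(h, R), 28) = Mul(Mul(0, 3), 28) = Mul(0, 28) = 0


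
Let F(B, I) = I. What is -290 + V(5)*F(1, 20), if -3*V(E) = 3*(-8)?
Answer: -130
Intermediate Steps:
V(E) = 8 (V(E) = -(-8) = -⅓*(-24) = 8)
-290 + V(5)*F(1, 20) = -290 + 8*20 = -290 + 160 = -130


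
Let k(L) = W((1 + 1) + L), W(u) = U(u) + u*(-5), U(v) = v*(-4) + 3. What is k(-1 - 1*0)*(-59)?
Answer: 354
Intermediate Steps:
U(v) = 3 - 4*v (U(v) = -4*v + 3 = 3 - 4*v)
W(u) = 3 - 9*u (W(u) = (3 - 4*u) + u*(-5) = (3 - 4*u) - 5*u = 3 - 9*u)
k(L) = -15 - 9*L (k(L) = 3 - 9*((1 + 1) + L) = 3 - 9*(2 + L) = 3 + (-18 - 9*L) = -15 - 9*L)
k(-1 - 1*0)*(-59) = (-15 - 9*(-1 - 1*0))*(-59) = (-15 - 9*(-1 + 0))*(-59) = (-15 - 9*(-1))*(-59) = (-15 + 9)*(-59) = -6*(-59) = 354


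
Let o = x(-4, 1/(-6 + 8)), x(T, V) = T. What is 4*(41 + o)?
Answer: 148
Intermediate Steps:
o = -4
4*(41 + o) = 4*(41 - 4) = 4*37 = 148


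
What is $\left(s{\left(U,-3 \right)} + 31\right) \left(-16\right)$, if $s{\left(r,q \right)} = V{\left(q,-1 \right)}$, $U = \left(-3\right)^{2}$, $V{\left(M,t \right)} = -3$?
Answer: $-448$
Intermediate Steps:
$U = 9$
$s{\left(r,q \right)} = -3$
$\left(s{\left(U,-3 \right)} + 31\right) \left(-16\right) = \left(-3 + 31\right) \left(-16\right) = 28 \left(-16\right) = -448$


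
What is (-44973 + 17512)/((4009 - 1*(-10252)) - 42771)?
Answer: 27461/28510 ≈ 0.96321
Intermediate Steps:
(-44973 + 17512)/((4009 - 1*(-10252)) - 42771) = -27461/((4009 + 10252) - 42771) = -27461/(14261 - 42771) = -27461/(-28510) = -27461*(-1/28510) = 27461/28510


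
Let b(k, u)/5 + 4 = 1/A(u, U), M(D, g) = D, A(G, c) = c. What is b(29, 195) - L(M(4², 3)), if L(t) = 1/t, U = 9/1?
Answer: -2809/144 ≈ -19.507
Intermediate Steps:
U = 9 (U = 9*1 = 9)
b(k, u) = -175/9 (b(k, u) = -20 + 5/9 = -175/9)
b(29, 195) - L(M(4², 3)) = -175/9 - 1/(4²) = -175/9 - 1/16 = -2809/144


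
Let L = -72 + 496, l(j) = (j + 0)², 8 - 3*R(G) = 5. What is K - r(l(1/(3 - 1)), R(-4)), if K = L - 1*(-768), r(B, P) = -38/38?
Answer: 1193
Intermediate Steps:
R(G) = 1 (R(G) = 8/3 - ⅓*5 = 8/3 - 5/3 = 1)
l(j) = j²
r(B, P) = -1 (r(B, P) = -38*1/38 = -1)
L = 424
K = 1192 (K = 424 - 1*(-768) = 424 + 768 = 1192)
K - r(l(1/(3 - 1)), R(-4)) = 1192 - 1*(-1) = 1192 + 1 = 1193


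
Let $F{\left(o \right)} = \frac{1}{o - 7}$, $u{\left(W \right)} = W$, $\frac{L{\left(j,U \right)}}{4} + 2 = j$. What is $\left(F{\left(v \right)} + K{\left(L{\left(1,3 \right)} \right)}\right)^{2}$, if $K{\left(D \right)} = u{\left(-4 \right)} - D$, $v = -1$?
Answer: $\frac{1}{64} \approx 0.015625$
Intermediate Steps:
$L{\left(j,U \right)} = -8 + 4 j$
$K{\left(D \right)} = -4 - D$
$F{\left(o \right)} = \frac{1}{-7 + o}$
$\left(F{\left(v \right)} + K{\left(L{\left(1,3 \right)} \right)}\right)^{2} = \left(\frac{1}{-7 - 1} - \left(-4 + 4\right)\right)^{2} = \left(\frac{1}{-8} - 0\right)^{2} = \left(- \frac{1}{8} - 0\right)^{2} = \left(- \frac{1}{8} + \left(-4 + 4\right)\right)^{2} = \left(- \frac{1}{8} + 0\right)^{2} = \left(- \frac{1}{8}\right)^{2} = \frac{1}{64}$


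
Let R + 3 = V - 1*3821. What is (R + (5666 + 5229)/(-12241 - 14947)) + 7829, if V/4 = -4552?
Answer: -386162059/27188 ≈ -14203.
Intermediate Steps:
V = -18208 (V = 4*(-4552) = -18208)
R = -22032 (R = -3 + (-18208 - 1*3821) = -3 + (-18208 - 3821) = -3 - 22029 = -22032)
(R + (5666 + 5229)/(-12241 - 14947)) + 7829 = (-22032 + (5666 + 5229)/(-12241 - 14947)) + 7829 = (-22032 + 10895/(-27188)) + 7829 = (-22032 + 10895*(-1/27188)) + 7829 = (-22032 - 10895/27188) + 7829 = -599016911/27188 + 7829 = -386162059/27188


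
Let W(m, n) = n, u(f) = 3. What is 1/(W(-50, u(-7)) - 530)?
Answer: -1/527 ≈ -0.0018975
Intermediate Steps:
1/(W(-50, u(-7)) - 530) = 1/(3 - 530) = 1/(-527) = -1/527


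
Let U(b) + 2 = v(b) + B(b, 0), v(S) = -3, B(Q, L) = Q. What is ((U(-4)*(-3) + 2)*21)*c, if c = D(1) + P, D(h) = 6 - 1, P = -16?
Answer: -6699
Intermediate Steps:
D(h) = 5
U(b) = -5 + b (U(b) = -2 + (-3 + b) = -5 + b)
c = -11 (c = 5 - 16 = -11)
((U(-4)*(-3) + 2)*21)*c = (((-5 - 4)*(-3) + 2)*21)*(-11) = ((-9*(-3) + 2)*21)*(-11) = ((27 + 2)*21)*(-11) = (29*21)*(-11) = 609*(-11) = -6699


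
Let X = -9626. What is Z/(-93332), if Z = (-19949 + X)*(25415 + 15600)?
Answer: 1213018625/93332 ≈ 12997.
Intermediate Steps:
Z = -1213018625 (Z = (-19949 - 9626)*(25415 + 15600) = -29575*41015 = -1213018625)
Z/(-93332) = -1213018625/(-93332) = -1213018625*(-1/93332) = 1213018625/93332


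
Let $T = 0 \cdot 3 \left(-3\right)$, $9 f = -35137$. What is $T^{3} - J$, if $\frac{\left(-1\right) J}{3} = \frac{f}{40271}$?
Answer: $- \frac{35137}{120813} \approx -0.29084$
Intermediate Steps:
$f = - \frac{35137}{9}$ ($f = \frac{1}{9} \left(-35137\right) = - \frac{35137}{9} \approx -3904.1$)
$T = 0$ ($T = 0 \left(-3\right) = 0$)
$J = \frac{35137}{120813}$ ($J = - 3 \left(- \frac{35137}{9 \cdot 40271}\right) = - 3 \left(\left(- \frac{35137}{9}\right) \frac{1}{40271}\right) = \left(-3\right) \left(- \frac{35137}{362439}\right) = \frac{35137}{120813} \approx 0.29084$)
$T^{3} - J = 0^{3} - \frac{35137}{120813} = 0 - \frac{35137}{120813} = - \frac{35137}{120813}$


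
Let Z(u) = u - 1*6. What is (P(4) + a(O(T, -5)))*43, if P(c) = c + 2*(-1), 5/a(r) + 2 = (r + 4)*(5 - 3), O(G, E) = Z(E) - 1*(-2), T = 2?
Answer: 817/12 ≈ 68.083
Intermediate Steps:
Z(u) = -6 + u (Z(u) = u - 6 = -6 + u)
O(G, E) = -4 + E (O(G, E) = (-6 + E) - 1*(-2) = (-6 + E) + 2 = -4 + E)
a(r) = 5/(6 + 2*r) (a(r) = 5/(-2 + (r + 4)*(5 - 3)) = 5/(-2 + (4 + r)*2) = 5/(-2 + (8 + 2*r)) = 5/(6 + 2*r))
P(c) = -2 + c (P(c) = c - 2 = -2 + c)
(P(4) + a(O(T, -5)))*43 = ((-2 + 4) + 5/(2*(3 + (-4 - 5))))*43 = (2 + 5/(2*(3 - 9)))*43 = (2 + (5/2)/(-6))*43 = (2 + (5/2)*(-1/6))*43 = (2 - 5/12)*43 = (19/12)*43 = 817/12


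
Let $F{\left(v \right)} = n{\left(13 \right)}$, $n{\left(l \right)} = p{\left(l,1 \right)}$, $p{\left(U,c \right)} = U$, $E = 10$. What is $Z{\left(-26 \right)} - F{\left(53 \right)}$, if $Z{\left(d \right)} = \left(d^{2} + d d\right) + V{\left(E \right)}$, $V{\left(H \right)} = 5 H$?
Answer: $1389$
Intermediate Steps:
$n{\left(l \right)} = l$
$F{\left(v \right)} = 13$
$Z{\left(d \right)} = 50 + 2 d^{2}$ ($Z{\left(d \right)} = \left(d^{2} + d d\right) + 5 \cdot 10 = \left(d^{2} + d^{2}\right) + 50 = 2 d^{2} + 50 = 50 + 2 d^{2}$)
$Z{\left(-26 \right)} - F{\left(53 \right)} = \left(50 + 2 \left(-26\right)^{2}\right) - 13 = \left(50 + 2 \cdot 676\right) - 13 = \left(50 + 1352\right) - 13 = 1402 - 13 = 1389$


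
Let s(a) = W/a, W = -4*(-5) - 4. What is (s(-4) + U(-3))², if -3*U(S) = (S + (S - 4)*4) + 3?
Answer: 256/9 ≈ 28.444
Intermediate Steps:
W = 16 (W = 20 - 4 = 16)
s(a) = 16/a
U(S) = 13/3 - 5*S/3 (U(S) = -((S + (S - 4)*4) + 3)/3 = -((S + (-4 + S)*4) + 3)/3 = -((S + (-16 + 4*S)) + 3)/3 = -((-16 + 5*S) + 3)/3 = -(-13 + 5*S)/3 = 13/3 - 5*S/3)
(s(-4) + U(-3))² = (16/(-4) + (13/3 - 5/3*(-3)))² = (16*(-¼) + (13/3 + 5))² = (-4 + 28/3)² = (16/3)² = 256/9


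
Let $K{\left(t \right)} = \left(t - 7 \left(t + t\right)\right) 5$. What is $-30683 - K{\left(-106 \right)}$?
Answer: $-37573$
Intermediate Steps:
$K{\left(t \right)} = - 65 t$ ($K{\left(t \right)} = \left(t - 7 \cdot 2 t\right) 5 = \left(t - 14 t\right) 5 = - 13 t 5 = - 65 t$)
$-30683 - K{\left(-106 \right)} = -30683 - \left(-65\right) \left(-106\right) = -30683 - 6890 = -37573$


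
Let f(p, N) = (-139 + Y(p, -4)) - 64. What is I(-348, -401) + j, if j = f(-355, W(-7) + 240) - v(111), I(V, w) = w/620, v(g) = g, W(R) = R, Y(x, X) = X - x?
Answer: 22539/620 ≈ 36.353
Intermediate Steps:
I(V, w) = w/620 (I(V, w) = w*(1/620) = w/620)
f(p, N) = -207 - p (f(p, N) = (-139 + (-4 - p)) - 64 = (-143 - p) - 64 = -207 - p)
j = 37 (j = (-207 - 1*(-355)) - 1*111 = (-207 + 355) - 111 = 148 - 111 = 37)
I(-348, -401) + j = (1/620)*(-401) + 37 = -401/620 + 37 = 22539/620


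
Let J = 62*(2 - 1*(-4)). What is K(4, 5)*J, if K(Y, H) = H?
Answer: 1860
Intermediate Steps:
J = 372 (J = 62*(2 + 4) = 62*6 = 372)
K(4, 5)*J = 5*372 = 1860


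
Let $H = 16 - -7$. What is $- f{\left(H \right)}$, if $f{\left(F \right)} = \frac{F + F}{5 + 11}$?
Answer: $- \frac{23}{8} \approx -2.875$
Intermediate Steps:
$H = 23$ ($H = 16 + 7 = 23$)
$f{\left(F \right)} = \frac{F}{8}$ ($f{\left(F \right)} = \frac{2 F}{16} = 2 F \frac{1}{16} = \frac{F}{8}$)
$- f{\left(H \right)} = - \frac{23}{8}$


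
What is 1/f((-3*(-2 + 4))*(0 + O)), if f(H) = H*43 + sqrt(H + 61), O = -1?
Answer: 258/66497 - sqrt(67)/66497 ≈ 0.0037568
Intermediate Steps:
f(H) = sqrt(61 + H) + 43*H (f(H) = 43*H + sqrt(61 + H) = sqrt(61 + H) + 43*H)
1/f((-3*(-2 + 4))*(0 + O)) = 1/(sqrt(61 + (-3*(-2 + 4))*(0 - 1)) + 43*((-3*(-2 + 4))*(0 - 1))) = 1/(sqrt(61 - 3*2*(-1)) + 43*(-3*2*(-1))) = 1/(sqrt(61 - 6*(-1)) + 43*(-6*(-1))) = 1/(sqrt(61 + 6) + 43*6) = 1/(sqrt(67) + 258) = 1/(258 + sqrt(67))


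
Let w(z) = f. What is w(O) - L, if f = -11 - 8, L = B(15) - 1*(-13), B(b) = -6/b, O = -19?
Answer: -158/5 ≈ -31.600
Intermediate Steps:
L = 63/5 (L = -6/15 - 1*(-13) = -6*1/15 + 13 = -⅖ + 13 = 63/5 ≈ 12.600)
f = -19
w(z) = -19
w(O) - L = -19 - 1*63/5 = -19 - 63/5 = -158/5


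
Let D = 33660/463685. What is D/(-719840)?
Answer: -153/1517177320 ≈ -1.0085e-7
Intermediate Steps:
D = 6732/92737 (D = 33660*(1/463685) = 6732/92737 ≈ 0.072592)
D/(-719840) = (6732/92737)/(-719840) = (6732/92737)*(-1/719840) = -153/1517177320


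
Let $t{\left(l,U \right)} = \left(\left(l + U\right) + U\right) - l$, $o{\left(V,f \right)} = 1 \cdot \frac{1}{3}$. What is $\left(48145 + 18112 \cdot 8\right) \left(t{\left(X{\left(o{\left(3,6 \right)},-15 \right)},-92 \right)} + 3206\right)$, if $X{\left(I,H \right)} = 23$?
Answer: $583369902$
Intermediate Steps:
$o{\left(V,f \right)} = \frac{1}{3}$ ($o{\left(V,f \right)} = 1 \cdot \frac{1}{3} = \frac{1}{3}$)
$t{\left(l,U \right)} = 2 U$ ($t{\left(l,U \right)} = \left(\left(U + l\right) + U\right) - l = \left(l + 2 U\right) - l = 2 U$)
$\left(48145 + 18112 \cdot 8\right) \left(t{\left(X{\left(o{\left(3,6 \right)},-15 \right)},-92 \right)} + 3206\right) = \left(48145 + 18112 \cdot 8\right) \left(2 \left(-92\right) + 3206\right) = \left(48145 + 144896\right) \left(-184 + 3206\right) = 193041 \cdot 3022 = 583369902$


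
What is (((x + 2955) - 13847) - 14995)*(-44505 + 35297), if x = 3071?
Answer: 210089728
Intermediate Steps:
(((x + 2955) - 13847) - 14995)*(-44505 + 35297) = (((3071 + 2955) - 13847) - 14995)*(-44505 + 35297) = ((6026 - 13847) - 14995)*(-9208) = (-7821 - 14995)*(-9208) = -22816*(-9208) = 210089728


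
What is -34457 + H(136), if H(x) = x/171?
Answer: -5892011/171 ≈ -34456.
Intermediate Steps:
H(x) = x/171 (H(x) = x*(1/171) = x/171)
-34457 + H(136) = -34457 + (1/171)*136 = -34457 + 136/171 = -5892011/171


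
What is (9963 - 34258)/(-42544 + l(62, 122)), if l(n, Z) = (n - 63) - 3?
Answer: 24295/42548 ≈ 0.57100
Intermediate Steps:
l(n, Z) = -66 + n (l(n, Z) = (-63 + n) - 3 = -66 + n)
(9963 - 34258)/(-42544 + l(62, 122)) = (9963 - 34258)/(-42544 + (-66 + 62)) = -24295/(-42544 - 4) = -24295/(-42548) = -24295*(-1/42548) = 24295/42548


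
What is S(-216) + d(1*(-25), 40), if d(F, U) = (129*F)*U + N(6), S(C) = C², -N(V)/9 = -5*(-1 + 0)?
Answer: -82389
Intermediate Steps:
N(V) = -45 (N(V) = -(-45)*(-1 + 0) = -(-45)*(-1) = -9*5 = -45)
d(F, U) = -45 + 129*F*U (d(F, U) = (129*F)*U - 45 = 129*F*U - 45 = -45 + 129*F*U)
S(-216) + d(1*(-25), 40) = (-216)² + (-45 + 129*(1*(-25))*40) = 46656 + (-45 + 129*(-25)*40) = 46656 + (-45 - 129000) = 46656 - 129045 = -82389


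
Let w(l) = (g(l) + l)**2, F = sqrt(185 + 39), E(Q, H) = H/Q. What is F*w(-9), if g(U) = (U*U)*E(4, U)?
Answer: 585225*sqrt(14)/4 ≈ 5.4743e+5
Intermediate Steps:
g(U) = U**3/4 (g(U) = (U*U)*(U/4) = U**2*(U*(1/4)) = U**2*(U/4) = U**3/4)
F = 4*sqrt(14) (F = sqrt(224) = 4*sqrt(14) ≈ 14.967)
w(l) = (l + l**3/4)**2 (w(l) = (l**3/4 + l)**2 = (l + l**3/4)**2)
F*w(-9) = (4*sqrt(14))*((1/16)*(-9)**2*(4 + (-9)**2)**2) = (4*sqrt(14))*((1/16)*81*(4 + 81)**2) = (4*sqrt(14))*((1/16)*81*85**2) = (4*sqrt(14))*((1/16)*81*7225) = (4*sqrt(14))*(585225/16) = 585225*sqrt(14)/4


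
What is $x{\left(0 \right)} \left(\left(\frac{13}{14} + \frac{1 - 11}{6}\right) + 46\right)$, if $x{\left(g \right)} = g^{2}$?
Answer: $0$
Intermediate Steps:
$x{\left(0 \right)} \left(\left(\frac{13}{14} + \frac{1 - 11}{6}\right) + 46\right) = 0^{2} \left(\left(\frac{13}{14} + \frac{1 - 11}{6}\right) + 46\right) = 0 \left(\left(13 \cdot \frac{1}{14} + \left(1 - 11\right) \frac{1}{6}\right) + 46\right) = 0 \left(\left(\frac{13}{14} - \frac{5}{3}\right) + 46\right) = 0 \left(- \frac{31}{42} + 46\right) = 0 \cdot \frac{1901}{42} = 0$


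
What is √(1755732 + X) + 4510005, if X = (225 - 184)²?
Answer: 4510005 + √1757413 ≈ 4.5113e+6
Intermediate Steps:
X = 1681 (X = 41² = 1681)
√(1755732 + X) + 4510005 = √(1755732 + 1681) + 4510005 = √1757413 + 4510005 = 4510005 + √1757413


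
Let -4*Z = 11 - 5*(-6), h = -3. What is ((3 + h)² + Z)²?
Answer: 1681/16 ≈ 105.06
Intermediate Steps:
Z = -41/4 (Z = -(11 - 5*(-6))/4 = -(11 + 30)/4 = -¼*41 = -41/4 ≈ -10.250)
((3 + h)² + Z)² = ((3 - 3)² - 41/4)² = (0² - 41/4)² = (0 - 41/4)² = (-41/4)² = 1681/16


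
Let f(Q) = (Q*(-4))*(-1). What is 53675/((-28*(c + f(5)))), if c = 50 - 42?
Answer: -53675/784 ≈ -68.463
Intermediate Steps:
f(Q) = 4*Q (f(Q) = -4*Q*(-1) = 4*Q)
c = 8
53675/((-28*(c + f(5)))) = 53675/((-28*(8 + 4*5))) = 53675/((-28*(8 + 20))) = 53675/((-28*28)) = 53675/(-784) = 53675*(-1/784) = -53675/784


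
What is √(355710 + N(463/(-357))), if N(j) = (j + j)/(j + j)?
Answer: √355711 ≈ 596.42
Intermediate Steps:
N(j) = 1 (N(j) = (2*j)/((2*j)) = (2*j)*(1/(2*j)) = 1)
√(355710 + N(463/(-357))) = √(355710 + 1) = √355711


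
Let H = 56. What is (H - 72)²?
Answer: 256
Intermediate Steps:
(H - 72)² = (56 - 72)² = (-16)² = 256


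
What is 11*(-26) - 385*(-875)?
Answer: 336589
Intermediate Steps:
11*(-26) - 385*(-875) = -286 + 336875 = 336589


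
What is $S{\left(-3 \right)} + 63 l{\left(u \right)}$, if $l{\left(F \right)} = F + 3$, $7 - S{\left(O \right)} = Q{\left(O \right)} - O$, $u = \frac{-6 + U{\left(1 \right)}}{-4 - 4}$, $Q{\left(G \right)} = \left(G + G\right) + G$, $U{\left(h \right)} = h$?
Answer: $\frac{1931}{8} \approx 241.38$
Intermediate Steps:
$Q{\left(G \right)} = 3 G$ ($Q{\left(G \right)} = 2 G + G = 3 G$)
$u = \frac{5}{8}$ ($u = \frac{-6 + 1}{-4 - 4} = - \frac{5}{-8} = \left(-5\right) \left(- \frac{1}{8}\right) = \frac{5}{8} \approx 0.625$)
$S{\left(O \right)} = 7 - 2 O$ ($S{\left(O \right)} = 7 - \left(3 O - O\right) = 7 - 2 O$)
$l{\left(F \right)} = 3 + F$
$S{\left(-3 \right)} + 63 l{\left(u \right)} = \left(7 - -6\right) + 63 \left(3 + \frac{5}{8}\right) = \left(7 + 6\right) + 63 \cdot \frac{29}{8} = 13 + \frac{1827}{8} = \frac{1931}{8}$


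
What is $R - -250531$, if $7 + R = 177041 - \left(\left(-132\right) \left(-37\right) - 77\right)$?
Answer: $422758$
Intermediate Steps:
$R = 172227$ ($R = -7 + \left(177041 - \left(\left(-132\right) \left(-37\right) - 77\right)\right) = -7 + \left(177041 - \left(4884 - 77\right)\right) = -7 + \left(177041 - 4807\right) = -7 + 172234 = 172227$)
$R - -250531 = 172227 - -250531 = 172227 + 250531 = 422758$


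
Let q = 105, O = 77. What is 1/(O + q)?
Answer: 1/182 ≈ 0.0054945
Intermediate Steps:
1/(O + q) = 1/(77 + 105) = 1/182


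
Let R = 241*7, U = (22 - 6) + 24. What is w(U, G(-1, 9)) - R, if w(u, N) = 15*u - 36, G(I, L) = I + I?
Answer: -1123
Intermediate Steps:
G(I, L) = 2*I
U = 40 (U = 16 + 24 = 40)
R = 1687
w(u, N) = -36 + 15*u
w(U, G(-1, 9)) - R = (-36 + 15*40) - 1*1687 = (-36 + 600) - 1687 = 564 - 1687 = -1123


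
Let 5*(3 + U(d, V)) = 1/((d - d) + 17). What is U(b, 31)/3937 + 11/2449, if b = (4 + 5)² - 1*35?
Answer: 777/208165 ≈ 0.0037326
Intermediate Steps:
b = 46 (b = 9² - 35 = 81 - 35 = 46)
U(d, V) = -254/85 (U(d, V) = -3 + 1/(5*((d - d) + 17)) = -3 + 1/(5*(0 + 17)) = -3 + (⅕)/17 = -3 + (⅕)*(1/17) = -3 + 1/85 = -254/85)
U(b, 31)/3937 + 11/2449 = -254/85/3937 + 11/2449 = -254/85*1/3937 + 11*(1/2449) = -2/2635 + 11/2449 = 777/208165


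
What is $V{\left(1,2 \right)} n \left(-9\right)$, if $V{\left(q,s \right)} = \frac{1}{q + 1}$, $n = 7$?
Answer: $- \frac{63}{2} \approx -31.5$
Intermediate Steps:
$V{\left(q,s \right)} = \frac{1}{1 + q}$
$V{\left(1,2 \right)} n \left(-9\right) = \frac{1}{1 + 1} \cdot 7 \left(-9\right) = \frac{1}{2} \cdot 7 \left(-9\right) = \frac{7}{2} \left(-9\right) = - \frac{63}{2}$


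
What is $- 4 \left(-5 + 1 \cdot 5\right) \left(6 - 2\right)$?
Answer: $0$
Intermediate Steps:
$- 4 \left(-5 + 1 \cdot 5\right) \left(6 - 2\right) = - 4 \left(-5 + 5\right) \left(6 - 2\right) = \left(-4\right) 0 \cdot 4 = 0 \cdot 4 = 0$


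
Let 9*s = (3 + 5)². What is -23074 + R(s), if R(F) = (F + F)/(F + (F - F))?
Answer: -23072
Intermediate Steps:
s = 64/9 (s = (3 + 5)²/9 = (⅑)*8² = (⅑)*64 = 64/9 ≈ 7.1111)
R(F) = 2 (R(F) = (2*F)/(F + 0) = (2*F)/F = 2)
-23074 + R(s) = -23074 + 2 = -23072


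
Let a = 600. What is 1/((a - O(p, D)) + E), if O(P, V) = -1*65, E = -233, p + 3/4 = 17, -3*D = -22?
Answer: 1/432 ≈ 0.0023148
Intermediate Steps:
D = 22/3 (D = -1/3*(-22) = 22/3 ≈ 7.3333)
p = 65/4 (p = -3/4 + 17 = 65/4 ≈ 16.250)
O(P, V) = -65
1/((a - O(p, D)) + E) = 1/((600 - 1*(-65)) - 233) = 1/((600 + 65) - 233) = 1/(665 - 233) = 1/432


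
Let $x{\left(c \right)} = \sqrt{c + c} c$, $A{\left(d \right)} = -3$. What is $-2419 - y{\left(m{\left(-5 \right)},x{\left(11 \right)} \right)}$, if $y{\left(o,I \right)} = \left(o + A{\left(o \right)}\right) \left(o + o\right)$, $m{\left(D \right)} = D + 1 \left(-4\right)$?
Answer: $-2635$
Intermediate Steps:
$x{\left(c \right)} = \sqrt{2} c^{\frac{3}{2}}$ ($x{\left(c \right)} = \sqrt{2 c} c = \sqrt{2} \sqrt{c} c = \sqrt{2} c^{\frac{3}{2}}$)
$m{\left(D \right)} = -4 + D$ ($m{\left(D \right)} = D - 4 = -4 + D$)
$y{\left(o,I \right)} = 2 o \left(-3 + o\right)$ ($y{\left(o,I \right)} = \left(o - 3\right) \left(o + o\right) = \left(-3 + o\right) 2 o = 2 o \left(-3 + o\right)$)
$-2419 - y{\left(m{\left(-5 \right)},x{\left(11 \right)} \right)} = -2419 - 2 \left(-4 - 5\right) \left(-3 - 9\right) = -2419 - 2 \left(-9\right) \left(-3 - 9\right) = -2419 - 2 \left(-9\right) \left(-12\right) = -2419 - 216 = -2635$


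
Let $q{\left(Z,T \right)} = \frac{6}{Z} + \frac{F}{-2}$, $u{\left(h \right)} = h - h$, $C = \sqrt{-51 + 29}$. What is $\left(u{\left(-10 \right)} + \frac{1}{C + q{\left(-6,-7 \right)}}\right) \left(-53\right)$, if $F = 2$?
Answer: $\frac{53}{13} + \frac{53 i \sqrt{22}}{26} \approx 4.0769 + 9.5612 i$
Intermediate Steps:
$C = i \sqrt{22}$ ($C = \sqrt{-22} = i \sqrt{22} \approx 4.6904 i$)
$u{\left(h \right)} = 0$
$q{\left(Z,T \right)} = -1 + \frac{6}{Z}$ ($q{\left(Z,T \right)} = \frac{6}{Z} + \frac{2}{-2} = \frac{6}{Z} + 2 \left(- \frac{1}{2}\right) = \frac{6}{Z} - 1 = -1 + \frac{6}{Z}$)
$\left(u{\left(-10 \right)} + \frac{1}{C + q{\left(-6,-7 \right)}}\right) \left(-53\right) = \left(0 + \frac{1}{i \sqrt{22} + \frac{6 - -6}{-6}}\right) \left(-53\right) = \left(0 + \frac{1}{i \sqrt{22} - \frac{6 + 6}{6}}\right) \left(-53\right) = \left(0 + \frac{1}{i \sqrt{22} - 2}\right) \left(-53\right) = \left(0 + \frac{1}{-2 + i \sqrt{22}}\right) \left(-53\right) = \frac{1}{-2 + i \sqrt{22}} \left(-53\right) = - \frac{53}{-2 + i \sqrt{22}}$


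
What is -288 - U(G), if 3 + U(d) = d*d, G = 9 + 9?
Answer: -609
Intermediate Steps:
G = 18
U(d) = -3 + d**2 (U(d) = -3 + d*d = -3 + d**2)
-288 - U(G) = -288 - (-3 + 18**2) = -288 - (-3 + 324) = -288 - 1*321 = -288 - 321 = -609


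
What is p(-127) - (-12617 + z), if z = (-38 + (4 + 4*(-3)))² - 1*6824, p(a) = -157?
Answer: 17168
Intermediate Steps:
z = -4708 (z = (-38 + (4 - 12))² - 6824 = (-38 - 8)² - 6824 = (-46)² - 6824 = 2116 - 6824 = -4708)
p(-127) - (-12617 + z) = -157 - (-12617 - 4708) = -157 - 1*(-17325) = -157 + 17325 = 17168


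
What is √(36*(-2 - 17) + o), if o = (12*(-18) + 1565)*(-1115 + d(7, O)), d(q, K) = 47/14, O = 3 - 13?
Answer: 19*I*√814562/14 ≈ 1224.9*I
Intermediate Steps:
O = -10
d(q, K) = 47/14 (d(q, K) = 47*(1/14) = 47/14)
o = -20994487/14 (o = (12*(-18) + 1565)*(-1115 + 47/14) = (-216 + 1565)*(-15563/14) = 1349*(-15563/14) = -20994487/14 ≈ -1.4996e+6)
√(36*(-2 - 17) + o) = √(36*(-2 - 17) - 20994487/14) = √(36*(-19) - 20994487/14) = √(-684 - 20994487/14) = √(-21004063/14) = 19*I*√814562/14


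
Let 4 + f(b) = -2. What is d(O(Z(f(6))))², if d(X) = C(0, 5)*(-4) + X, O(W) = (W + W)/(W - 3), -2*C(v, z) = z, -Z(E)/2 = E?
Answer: 1444/9 ≈ 160.44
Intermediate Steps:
f(b) = -6 (f(b) = -4 - 2 = -6)
Z(E) = -2*E
C(v, z) = -z/2
O(W) = 2*W/(-3 + W) (O(W) = (2*W)/(-3 + W) = 2*W/(-3 + W))
d(X) = 10 + X (d(X) = -½*5*(-4) + X = -5/2*(-4) + X = 10 + X)
d(O(Z(f(6))))² = (10 + 2*(-2*(-6))/(-3 - 2*(-6)))² = (10 + 2*12/(-3 + 12))² = (10 + 2*12/9)² = (10 + 2*12*(⅑))² = (10 + 8/3)² = (38/3)² = 1444/9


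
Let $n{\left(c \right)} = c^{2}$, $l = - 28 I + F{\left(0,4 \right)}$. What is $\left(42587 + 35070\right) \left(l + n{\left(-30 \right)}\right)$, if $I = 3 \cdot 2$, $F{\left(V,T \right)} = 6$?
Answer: $57310866$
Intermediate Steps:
$I = 6$
$l = -162$ ($l = \left(-28\right) 6 + 6 = -168 + 6 = -162$)
$\left(42587 + 35070\right) \left(l + n{\left(-30 \right)}\right) = \left(42587 + 35070\right) \left(-162 + \left(-30\right)^{2}\right) = 77657 \left(-162 + 900\right) = 77657 \cdot 738 = 57310866$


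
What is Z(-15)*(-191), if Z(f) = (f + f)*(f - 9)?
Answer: -137520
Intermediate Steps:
Z(f) = 2*f*(-9 + f) (Z(f) = (2*f)*(-9 + f) = 2*f*(-9 + f))
Z(-15)*(-191) = (2*(-15)*(-9 - 15))*(-191) = (2*(-15)*(-24))*(-191) = 720*(-191) = -137520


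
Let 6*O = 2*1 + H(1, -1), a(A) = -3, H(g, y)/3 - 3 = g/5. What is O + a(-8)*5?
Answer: -196/15 ≈ -13.067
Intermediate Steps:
H(g, y) = 9 + 3*g/5 (H(g, y) = 9 + 3*(g/5) = 9 + 3*g/5)
O = 29/15 (O = (2*1 + (9 + (3/5)*1))/6 = (2 + (9 + 3/5))/6 = (2 + 48/5)/6 = (1/6)*(58/5) = 29/15 ≈ 1.9333)
O + a(-8)*5 = 29/15 - 3*5 = 29/15 - 15 = -196/15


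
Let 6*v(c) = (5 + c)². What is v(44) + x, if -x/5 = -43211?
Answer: 1298731/6 ≈ 2.1646e+5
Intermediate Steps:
x = 216055 (x = -5*(-43211) = 216055)
v(c) = (5 + c)²/6
v(44) + x = (5 + 44)²/6 + 216055 = (⅙)*49² + 216055 = (⅙)*2401 + 216055 = 2401/6 + 216055 = 1298731/6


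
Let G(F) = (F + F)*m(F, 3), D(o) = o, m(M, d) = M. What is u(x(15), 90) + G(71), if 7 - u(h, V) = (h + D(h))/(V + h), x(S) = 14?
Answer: 262307/26 ≈ 10089.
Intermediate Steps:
G(F) = 2*F² (G(F) = (F + F)*F = (2*F)*F = 2*F²)
u(h, V) = 7 - 2*h/(V + h) (u(h, V) = 7 - (h + h)/(V + h) = 7 - 2*h/(V + h))
u(x(15), 90) + G(71) = (5*14 + 7*90)/(90 + 14) + 2*71² = (70 + 630)/104 + 2*5041 = (1/104)*700 + 10082 = 175/26 + 10082 = 262307/26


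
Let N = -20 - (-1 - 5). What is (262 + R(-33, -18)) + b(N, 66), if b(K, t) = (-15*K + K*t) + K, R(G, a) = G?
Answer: -499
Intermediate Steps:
N = -14 (N = -20 - 1*(-6) = -20 + 6 = -14)
b(K, t) = -14*K + K*t
(262 + R(-33, -18)) + b(N, 66) = (262 - 33) - 14*(-14 + 66) = 229 - 14*52 = 229 - 728 = -499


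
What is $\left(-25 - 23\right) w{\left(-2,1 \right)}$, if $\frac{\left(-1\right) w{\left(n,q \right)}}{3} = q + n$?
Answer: $-144$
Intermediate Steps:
$w{\left(n,q \right)} = - 3 n - 3 q$ ($w{\left(n,q \right)} = - 3 \left(q + n\right) = - 3 \left(n + q\right) = - 3 n - 3 q$)
$\left(-25 - 23\right) w{\left(-2,1 \right)} = \left(-25 - 23\right) \left(\left(-3\right) \left(-2\right) - 3\right) = \left(-25 - 23\right) \left(6 - 3\right) = \left(-48\right) 3 = -144$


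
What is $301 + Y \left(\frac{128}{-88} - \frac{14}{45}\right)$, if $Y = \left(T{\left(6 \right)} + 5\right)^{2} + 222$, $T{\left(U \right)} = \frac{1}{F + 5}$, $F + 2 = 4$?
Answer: $- \frac{1113107}{8085} \approx -137.68$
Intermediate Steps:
$F = 2$ ($F = -2 + 4 = 2$)
$T{\left(U \right)} = \frac{1}{7}$ ($T{\left(U \right)} = \frac{1}{2 + 5} = \frac{1}{7}$)
$Y = \frac{12174}{49}$ ($Y = \left(\frac{1}{7} + 5\right)^{2} + 222 = \left(\frac{36}{7}\right)^{2} + 222 = \frac{1296}{49} + 222 = \frac{12174}{49} \approx 248.45$)
$301 + Y \left(\frac{128}{-88} - \frac{14}{45}\right) = 301 + \frac{12174 \left(\frac{128}{-88} - \frac{14}{45}\right)}{49} = 301 + \frac{12174 \left(128 \left(- \frac{1}{88}\right) - \frac{14}{45}\right)}{49} = 301 + \frac{12174 \left(- \frac{16}{11} - \frac{14}{45}\right)}{49} = 301 + \frac{12174}{49} \left(- \frac{874}{495}\right) = 301 - \frac{3546692}{8085} = - \frac{1113107}{8085}$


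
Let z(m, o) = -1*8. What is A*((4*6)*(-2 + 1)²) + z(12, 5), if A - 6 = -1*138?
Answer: -3176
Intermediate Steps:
A = -132 (A = 6 - 1*138 = 6 - 138 = -132)
z(m, o) = -8
A*((4*6)*(-2 + 1)²) + z(12, 5) = -132*4*6*(-2 + 1)² - 8 = -3168*(-1)² - 8 = -3168 - 8 = -3176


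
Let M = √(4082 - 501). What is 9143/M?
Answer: 9143*√3581/3581 ≈ 152.79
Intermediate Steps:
M = √3581 ≈ 59.841
9143/M = 9143/(√3581) = 9143*(√3581/3581) = 9143*√3581/3581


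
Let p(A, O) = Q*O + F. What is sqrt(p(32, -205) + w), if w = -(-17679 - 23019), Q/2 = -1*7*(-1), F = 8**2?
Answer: 2*sqrt(9473) ≈ 194.66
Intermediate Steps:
F = 64
Q = 14 (Q = 2*(-1*7*(-1)) = 2*(-7*(-1)) = 2*7 = 14)
p(A, O) = 64 + 14*O (p(A, O) = 14*O + 64 = 64 + 14*O)
w = 40698 (w = -1*(-40698) = 40698)
sqrt(p(32, -205) + w) = sqrt((64 + 14*(-205)) + 40698) = sqrt((64 - 2870) + 40698) = sqrt(-2806 + 40698) = sqrt(37892) = 2*sqrt(9473)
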